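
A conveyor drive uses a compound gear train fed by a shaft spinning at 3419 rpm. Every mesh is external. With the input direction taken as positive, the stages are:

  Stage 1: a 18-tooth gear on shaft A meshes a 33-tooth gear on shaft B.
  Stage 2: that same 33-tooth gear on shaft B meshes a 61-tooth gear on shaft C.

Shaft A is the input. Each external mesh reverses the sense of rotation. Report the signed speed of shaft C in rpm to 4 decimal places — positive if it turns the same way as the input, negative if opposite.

Stage 1 [18T→33T]: ω = 3419.0000×18/33 = 1864.9091 rpm, dir flips to −; running = −1864.9091
Stage 2 [33T→61T]: ω = 1864.9091×33/61 = 1008.8852 rpm, dir flips to +; running = +1008.8852

+1008.8852 rpm (same as input, |ω| = 1008.8852 rpm)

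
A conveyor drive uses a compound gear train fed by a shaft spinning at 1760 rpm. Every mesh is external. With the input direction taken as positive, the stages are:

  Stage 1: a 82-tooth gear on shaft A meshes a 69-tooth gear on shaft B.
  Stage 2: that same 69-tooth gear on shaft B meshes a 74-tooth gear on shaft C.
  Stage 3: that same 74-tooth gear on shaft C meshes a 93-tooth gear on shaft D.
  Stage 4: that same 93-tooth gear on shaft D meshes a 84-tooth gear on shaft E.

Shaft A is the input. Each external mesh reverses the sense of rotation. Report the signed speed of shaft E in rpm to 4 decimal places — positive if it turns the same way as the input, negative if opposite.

Stage 1 [82T→69T]: ω = 1760.0000×82/69 = 2091.5942 rpm, dir flips to −; running = −2091.5942
Stage 2 [69T→74T]: ω = 2091.5942×69/74 = 1950.2703 rpm, dir flips to +; running = +1950.2703
Stage 3 [74T→93T]: ω = 1950.2703×74/93 = 1551.8280 rpm, dir flips to −; running = −1551.8280
Stage 4 [93T→84T]: ω = 1551.8280×93/84 = 1718.0952 rpm, dir flips to +; running = +1718.0952

+1718.0952 rpm (same as input, |ω| = 1718.0952 rpm)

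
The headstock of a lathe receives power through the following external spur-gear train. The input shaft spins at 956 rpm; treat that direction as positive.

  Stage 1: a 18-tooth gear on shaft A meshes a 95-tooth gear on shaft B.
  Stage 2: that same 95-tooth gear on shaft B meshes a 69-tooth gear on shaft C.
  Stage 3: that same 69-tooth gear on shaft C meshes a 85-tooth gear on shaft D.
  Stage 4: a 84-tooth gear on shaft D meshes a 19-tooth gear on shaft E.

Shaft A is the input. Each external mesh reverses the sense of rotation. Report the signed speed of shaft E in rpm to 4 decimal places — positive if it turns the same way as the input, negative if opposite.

+895.0291 rpm (same as input, |ω| = 895.0291 rpm)

Stage 1 [18T→95T]: ω = 956.0000×18/95 = 181.1368 rpm, dir flips to −; running = −181.1368
Stage 2 [95T→69T]: ω = 181.1368×95/69 = 249.3913 rpm, dir flips to +; running = +249.3913
Stage 3 [69T→85T]: ω = 249.3913×69/85 = 202.4471 rpm, dir flips to −; running = −202.4471
Stage 4 [84T→19T]: ω = 202.4471×84/19 = 895.0291 rpm, dir flips to +; running = +895.0291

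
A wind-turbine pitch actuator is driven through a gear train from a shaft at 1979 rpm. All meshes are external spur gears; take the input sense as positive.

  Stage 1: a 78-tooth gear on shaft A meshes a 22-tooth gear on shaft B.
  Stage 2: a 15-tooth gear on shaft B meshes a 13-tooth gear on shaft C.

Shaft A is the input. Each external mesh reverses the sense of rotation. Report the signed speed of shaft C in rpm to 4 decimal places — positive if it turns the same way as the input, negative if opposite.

+8095.9091 rpm (same as input, |ω| = 8095.9091 rpm)

Stage 1 [78T→22T]: ω = 1979.0000×78/22 = 7016.4545 rpm, dir flips to −; running = −7016.4545
Stage 2 [15T→13T]: ω = 7016.4545×15/13 = 8095.9091 rpm, dir flips to +; running = +8095.9091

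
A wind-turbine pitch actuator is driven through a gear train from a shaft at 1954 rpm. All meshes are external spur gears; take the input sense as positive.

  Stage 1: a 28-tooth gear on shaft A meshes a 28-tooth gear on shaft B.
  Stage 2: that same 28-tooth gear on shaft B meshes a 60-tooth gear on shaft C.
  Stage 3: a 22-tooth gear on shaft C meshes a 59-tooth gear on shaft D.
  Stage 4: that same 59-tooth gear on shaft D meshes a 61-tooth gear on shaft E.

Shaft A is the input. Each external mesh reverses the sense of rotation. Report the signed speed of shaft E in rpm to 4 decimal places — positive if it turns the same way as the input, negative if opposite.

Stage 1 [28T→28T]: ω = 1954.0000×28/28 = 1954.0000 rpm, dir flips to −; running = −1954.0000
Stage 2 [28T→60T]: ω = 1954.0000×28/60 = 911.8667 rpm, dir flips to +; running = +911.8667
Stage 3 [22T→59T]: ω = 911.8667×22/59 = 340.0181 rpm, dir flips to −; running = −340.0181
Stage 4 [59T→61T]: ω = 340.0181×59/61 = 328.8699 rpm, dir flips to +; running = +328.8699

+328.8699 rpm (same as input, |ω| = 328.8699 rpm)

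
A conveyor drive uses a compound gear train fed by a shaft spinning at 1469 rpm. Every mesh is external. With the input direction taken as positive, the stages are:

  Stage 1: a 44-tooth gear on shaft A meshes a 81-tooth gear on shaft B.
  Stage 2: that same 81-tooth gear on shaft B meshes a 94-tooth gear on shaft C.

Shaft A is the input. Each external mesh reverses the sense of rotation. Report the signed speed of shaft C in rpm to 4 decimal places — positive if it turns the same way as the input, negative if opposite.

Stage 1 [44T→81T]: ω = 1469.0000×44/81 = 797.9753 rpm, dir flips to −; running = −797.9753
Stage 2 [81T→94T]: ω = 797.9753×81/94 = 687.6170 rpm, dir flips to +; running = +687.6170

+687.6170 rpm (same as input, |ω| = 687.6170 rpm)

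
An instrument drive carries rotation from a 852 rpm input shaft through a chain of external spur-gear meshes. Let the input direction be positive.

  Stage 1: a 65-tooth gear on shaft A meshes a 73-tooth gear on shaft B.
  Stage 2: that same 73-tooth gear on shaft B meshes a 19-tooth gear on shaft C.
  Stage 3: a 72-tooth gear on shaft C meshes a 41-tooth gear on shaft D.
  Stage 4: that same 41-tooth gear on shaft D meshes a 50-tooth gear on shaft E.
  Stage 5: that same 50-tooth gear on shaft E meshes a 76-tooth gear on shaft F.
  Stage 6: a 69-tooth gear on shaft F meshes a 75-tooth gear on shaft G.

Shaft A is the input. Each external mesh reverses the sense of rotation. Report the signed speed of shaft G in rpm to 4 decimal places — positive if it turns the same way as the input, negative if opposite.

Stage 1 [65T→73T]: ω = 852.0000×65/73 = 758.6301 rpm, dir flips to −; running = −758.6301
Stage 2 [73T→19T]: ω = 758.6301×73/19 = 2914.7368 rpm, dir flips to +; running = +2914.7368
Stage 3 [72T→41T]: ω = 2914.7368×72/41 = 5118.5623 rpm, dir flips to −; running = −5118.5623
Stage 4 [41T→50T]: ω = 5118.5623×41/50 = 4197.2211 rpm, dir flips to +; running = +4197.2211
Stage 5 [50T→76T]: ω = 4197.2211×50/76 = 2761.3296 rpm, dir flips to −; running = −2761.3296
Stage 6 [69T→75T]: ω = 2761.3296×69/75 = 2540.4233 rpm, dir flips to +; running = +2540.4233

+2540.4233 rpm (same as input, |ω| = 2540.4233 rpm)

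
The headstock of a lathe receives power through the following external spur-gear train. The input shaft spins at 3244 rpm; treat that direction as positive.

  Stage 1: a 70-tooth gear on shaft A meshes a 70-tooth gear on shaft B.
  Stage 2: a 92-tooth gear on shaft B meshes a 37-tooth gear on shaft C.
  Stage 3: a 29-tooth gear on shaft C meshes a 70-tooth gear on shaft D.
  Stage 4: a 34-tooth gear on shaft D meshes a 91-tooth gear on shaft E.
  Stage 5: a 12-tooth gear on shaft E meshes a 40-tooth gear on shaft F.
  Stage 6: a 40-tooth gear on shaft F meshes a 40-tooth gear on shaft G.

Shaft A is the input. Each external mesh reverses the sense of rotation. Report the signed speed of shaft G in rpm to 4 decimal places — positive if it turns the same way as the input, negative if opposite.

Stage 1 [70T→70T]: ω = 3244.0000×70/70 = 3244.0000 rpm, dir flips to −; running = −3244.0000
Stage 2 [92T→37T]: ω = 3244.0000×92/37 = 8066.1622 rpm, dir flips to +; running = +8066.1622
Stage 3 [29T→70T]: ω = 8066.1622×29/70 = 3341.6958 rpm, dir flips to −; running = −3341.6958
Stage 4 [34T→91T]: ω = 3341.6958×34/91 = 1248.5457 rpm, dir flips to +; running = +1248.5457
Stage 5 [12T→40T]: ω = 1248.5457×12/40 = 374.5637 rpm, dir flips to −; running = −374.5637
Stage 6 [40T→40T]: ω = 374.5637×40/40 = 374.5637 rpm, dir flips to +; running = +374.5637

+374.5637 rpm (same as input, |ω| = 374.5637 rpm)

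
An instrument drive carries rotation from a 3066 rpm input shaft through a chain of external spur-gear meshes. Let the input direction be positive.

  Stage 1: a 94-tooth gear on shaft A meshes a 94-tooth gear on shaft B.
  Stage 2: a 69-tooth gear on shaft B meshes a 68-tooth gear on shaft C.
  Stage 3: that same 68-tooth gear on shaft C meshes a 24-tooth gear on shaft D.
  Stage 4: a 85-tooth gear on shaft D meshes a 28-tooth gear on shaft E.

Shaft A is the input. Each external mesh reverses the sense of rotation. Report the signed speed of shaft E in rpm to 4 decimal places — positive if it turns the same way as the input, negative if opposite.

Stage 1 [94T→94T]: ω = 3066.0000×94/94 = 3066.0000 rpm, dir flips to −; running = −3066.0000
Stage 2 [69T→68T]: ω = 3066.0000×69/68 = 3111.0882 rpm, dir flips to +; running = +3111.0882
Stage 3 [68T→24T]: ω = 3111.0882×68/24 = 8814.7500 rpm, dir flips to −; running = −8814.7500
Stage 4 [85T→28T]: ω = 8814.7500×85/28 = 26759.0625 rpm, dir flips to +; running = +26759.0625

+26759.0625 rpm (same as input, |ω| = 26759.0625 rpm)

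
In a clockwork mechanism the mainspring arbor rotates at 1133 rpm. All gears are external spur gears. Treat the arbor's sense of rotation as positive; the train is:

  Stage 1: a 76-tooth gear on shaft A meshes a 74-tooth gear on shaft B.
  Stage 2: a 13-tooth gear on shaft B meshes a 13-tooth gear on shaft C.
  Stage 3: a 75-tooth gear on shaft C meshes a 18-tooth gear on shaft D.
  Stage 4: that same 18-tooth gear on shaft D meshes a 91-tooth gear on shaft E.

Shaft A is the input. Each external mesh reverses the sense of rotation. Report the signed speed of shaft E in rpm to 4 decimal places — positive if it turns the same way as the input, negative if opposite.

+959.0288 rpm (same as input, |ω| = 959.0288 rpm)

Stage 1 [76T→74T]: ω = 1133.0000×76/74 = 1163.6216 rpm, dir flips to −; running = −1163.6216
Stage 2 [13T→13T]: ω = 1163.6216×13/13 = 1163.6216 rpm, dir flips to +; running = +1163.6216
Stage 3 [75T→18T]: ω = 1163.6216×75/18 = 4848.4234 rpm, dir flips to −; running = −4848.4234
Stage 4 [18T→91T]: ω = 4848.4234×18/91 = 959.0288 rpm, dir flips to +; running = +959.0288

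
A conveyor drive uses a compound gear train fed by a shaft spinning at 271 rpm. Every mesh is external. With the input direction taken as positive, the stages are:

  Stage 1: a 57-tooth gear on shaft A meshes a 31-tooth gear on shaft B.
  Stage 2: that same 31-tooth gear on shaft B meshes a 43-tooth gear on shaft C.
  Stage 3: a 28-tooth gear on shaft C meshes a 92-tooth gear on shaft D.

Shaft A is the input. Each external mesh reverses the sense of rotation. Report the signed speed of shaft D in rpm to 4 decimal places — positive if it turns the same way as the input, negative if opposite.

-109.3316 rpm (opposite to input, |ω| = 109.3316 rpm)

Stage 1 [57T→31T]: ω = 271.0000×57/31 = 498.2903 rpm, dir flips to −; running = −498.2903
Stage 2 [31T→43T]: ω = 498.2903×31/43 = 359.2326 rpm, dir flips to +; running = +359.2326
Stage 3 [28T→92T]: ω = 359.2326×28/92 = 109.3316 rpm, dir flips to −; running = −109.3316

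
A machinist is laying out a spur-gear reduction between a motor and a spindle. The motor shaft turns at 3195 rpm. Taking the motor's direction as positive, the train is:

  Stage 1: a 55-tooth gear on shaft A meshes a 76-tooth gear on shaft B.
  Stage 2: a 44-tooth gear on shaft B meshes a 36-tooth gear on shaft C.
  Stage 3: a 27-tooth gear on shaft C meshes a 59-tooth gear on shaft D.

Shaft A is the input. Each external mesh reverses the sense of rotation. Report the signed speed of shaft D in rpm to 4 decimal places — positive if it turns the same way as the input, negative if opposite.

-1293.2482 rpm (opposite to input, |ω| = 1293.2482 rpm)

Stage 1 [55T→76T]: ω = 3195.0000×55/76 = 2312.1711 rpm, dir flips to −; running = −2312.1711
Stage 2 [44T→36T]: ω = 2312.1711×44/36 = 2825.9868 rpm, dir flips to +; running = +2825.9868
Stage 3 [27T→59T]: ω = 2825.9868×27/59 = 1293.2482 rpm, dir flips to −; running = −1293.2482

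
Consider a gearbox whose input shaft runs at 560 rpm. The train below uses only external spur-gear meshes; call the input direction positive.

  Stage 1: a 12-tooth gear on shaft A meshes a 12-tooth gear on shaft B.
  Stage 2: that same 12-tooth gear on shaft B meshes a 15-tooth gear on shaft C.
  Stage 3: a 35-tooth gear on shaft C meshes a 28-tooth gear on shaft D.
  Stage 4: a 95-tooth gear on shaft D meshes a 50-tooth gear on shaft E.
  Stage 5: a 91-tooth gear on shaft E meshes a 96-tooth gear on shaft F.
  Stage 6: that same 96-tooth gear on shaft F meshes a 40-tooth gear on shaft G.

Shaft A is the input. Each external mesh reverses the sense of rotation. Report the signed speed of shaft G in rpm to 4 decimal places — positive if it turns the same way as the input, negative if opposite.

Stage 1 [12T→12T]: ω = 560.0000×12/12 = 560.0000 rpm, dir flips to −; running = −560.0000
Stage 2 [12T→15T]: ω = 560.0000×12/15 = 448.0000 rpm, dir flips to +; running = +448.0000
Stage 3 [35T→28T]: ω = 448.0000×35/28 = 560.0000 rpm, dir flips to −; running = −560.0000
Stage 4 [95T→50T]: ω = 560.0000×95/50 = 1064.0000 rpm, dir flips to +; running = +1064.0000
Stage 5 [91T→96T]: ω = 1064.0000×91/96 = 1008.5833 rpm, dir flips to −; running = −1008.5833
Stage 6 [96T→40T]: ω = 1008.5833×96/40 = 2420.6000 rpm, dir flips to +; running = +2420.6000

+2420.6000 rpm (same as input, |ω| = 2420.6000 rpm)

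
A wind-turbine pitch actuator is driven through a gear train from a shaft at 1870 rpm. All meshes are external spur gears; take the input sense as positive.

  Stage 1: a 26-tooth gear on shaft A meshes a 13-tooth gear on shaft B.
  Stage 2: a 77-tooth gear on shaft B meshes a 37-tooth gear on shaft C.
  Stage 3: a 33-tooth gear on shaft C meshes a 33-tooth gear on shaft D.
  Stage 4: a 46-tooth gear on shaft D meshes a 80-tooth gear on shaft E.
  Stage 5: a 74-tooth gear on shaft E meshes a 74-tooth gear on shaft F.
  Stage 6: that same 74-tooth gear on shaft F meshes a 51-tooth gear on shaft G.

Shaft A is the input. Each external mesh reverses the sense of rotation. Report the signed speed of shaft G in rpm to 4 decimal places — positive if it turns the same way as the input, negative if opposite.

Stage 1 [26T→13T]: ω = 1870.0000×26/13 = 3740.0000 rpm, dir flips to −; running = −3740.0000
Stage 2 [77T→37T]: ω = 3740.0000×77/37 = 7783.2432 rpm, dir flips to +; running = +7783.2432
Stage 3 [33T→33T]: ω = 7783.2432×33/33 = 7783.2432 rpm, dir flips to −; running = −7783.2432
Stage 4 [46T→80T]: ω = 7783.2432×46/80 = 4475.3649 rpm, dir flips to +; running = +4475.3649
Stage 5 [74T→74T]: ω = 4475.3649×74/74 = 4475.3649 rpm, dir flips to −; running = −4475.3649
Stage 6 [74T→51T]: ω = 4475.3649×74/51 = 6493.6667 rpm, dir flips to +; running = +6493.6667

+6493.6667 rpm (same as input, |ω| = 6493.6667 rpm)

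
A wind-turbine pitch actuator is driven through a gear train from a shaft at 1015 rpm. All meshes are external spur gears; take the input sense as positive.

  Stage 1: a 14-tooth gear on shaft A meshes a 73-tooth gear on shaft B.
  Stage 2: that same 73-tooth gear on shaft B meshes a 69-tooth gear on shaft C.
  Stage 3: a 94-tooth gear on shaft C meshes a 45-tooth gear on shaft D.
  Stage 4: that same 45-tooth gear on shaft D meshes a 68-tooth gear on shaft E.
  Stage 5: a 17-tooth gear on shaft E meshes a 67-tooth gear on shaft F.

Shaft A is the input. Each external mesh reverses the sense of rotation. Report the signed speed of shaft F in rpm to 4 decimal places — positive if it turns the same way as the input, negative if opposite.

-72.2334 rpm (opposite to input, |ω| = 72.2334 rpm)

Stage 1 [14T→73T]: ω = 1015.0000×14/73 = 194.6575 rpm, dir flips to −; running = −194.6575
Stage 2 [73T→69T]: ω = 194.6575×73/69 = 205.9420 rpm, dir flips to +; running = +205.9420
Stage 3 [94T→45T]: ω = 205.9420×94/45 = 430.1900 rpm, dir flips to −; running = −430.1900
Stage 4 [45T→68T]: ω = 430.1900×45/68 = 284.6846 rpm, dir flips to +; running = +284.6846
Stage 5 [17T→67T]: ω = 284.6846×17/67 = 72.2334 rpm, dir flips to −; running = −72.2334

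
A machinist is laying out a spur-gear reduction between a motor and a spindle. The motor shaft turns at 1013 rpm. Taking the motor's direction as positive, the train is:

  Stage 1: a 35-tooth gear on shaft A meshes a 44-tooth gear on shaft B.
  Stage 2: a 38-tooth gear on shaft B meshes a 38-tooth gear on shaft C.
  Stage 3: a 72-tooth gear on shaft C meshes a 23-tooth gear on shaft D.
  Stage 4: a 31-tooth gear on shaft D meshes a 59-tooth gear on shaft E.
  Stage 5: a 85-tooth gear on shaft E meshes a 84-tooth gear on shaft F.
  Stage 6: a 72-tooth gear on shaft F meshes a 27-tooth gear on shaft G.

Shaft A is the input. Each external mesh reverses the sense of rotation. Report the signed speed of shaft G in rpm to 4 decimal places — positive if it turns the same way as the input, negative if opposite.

Stage 1 [35T→44T]: ω = 1013.0000×35/44 = 805.7955 rpm, dir flips to −; running = −805.7955
Stage 2 [38T→38T]: ω = 805.7955×38/38 = 805.7955 rpm, dir flips to +; running = +805.7955
Stage 3 [72T→23T]: ω = 805.7955×72/23 = 2522.4901 rpm, dir flips to −; running = −2522.4901
Stage 4 [31T→59T]: ω = 2522.4901×31/59 = 1325.3762 rpm, dir flips to +; running = +1325.3762
Stage 5 [85T→84T]: ω = 1325.3762×85/84 = 1341.1545 rpm, dir flips to −; running = −1341.1545
Stage 6 [72T→27T]: ω = 1341.1545×72/27 = 3576.4119 rpm, dir flips to +; running = +3576.4119

+3576.4119 rpm (same as input, |ω| = 3576.4119 rpm)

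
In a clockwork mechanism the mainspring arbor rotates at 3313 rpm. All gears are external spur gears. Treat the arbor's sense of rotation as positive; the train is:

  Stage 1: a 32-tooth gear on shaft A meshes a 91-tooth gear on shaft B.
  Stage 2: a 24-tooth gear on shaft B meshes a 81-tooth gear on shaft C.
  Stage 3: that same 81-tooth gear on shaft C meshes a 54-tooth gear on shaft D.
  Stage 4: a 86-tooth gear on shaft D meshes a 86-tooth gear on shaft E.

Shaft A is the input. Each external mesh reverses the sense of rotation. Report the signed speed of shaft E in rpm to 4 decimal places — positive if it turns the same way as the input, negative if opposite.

Stage 1 [32T→91T]: ω = 3313.0000×32/91 = 1165.0110 rpm, dir flips to −; running = −1165.0110
Stage 2 [24T→81T]: ω = 1165.0110×24/81 = 345.1884 rpm, dir flips to +; running = +345.1884
Stage 3 [81T→54T]: ω = 345.1884×81/54 = 517.7827 rpm, dir flips to −; running = −517.7827
Stage 4 [86T→86T]: ω = 517.7827×86/86 = 517.7827 rpm, dir flips to +; running = +517.7827

+517.7827 rpm (same as input, |ω| = 517.7827 rpm)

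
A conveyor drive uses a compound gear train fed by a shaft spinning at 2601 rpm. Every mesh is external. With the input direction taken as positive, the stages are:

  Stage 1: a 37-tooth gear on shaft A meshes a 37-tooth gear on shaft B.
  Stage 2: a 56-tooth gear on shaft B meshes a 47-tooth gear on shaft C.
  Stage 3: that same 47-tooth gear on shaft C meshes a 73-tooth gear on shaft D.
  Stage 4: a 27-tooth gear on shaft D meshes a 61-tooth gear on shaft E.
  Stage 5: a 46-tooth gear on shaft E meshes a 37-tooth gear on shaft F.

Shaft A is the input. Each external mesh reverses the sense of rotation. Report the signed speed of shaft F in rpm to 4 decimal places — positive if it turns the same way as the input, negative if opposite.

Stage 1 [37T→37T]: ω = 2601.0000×37/37 = 2601.0000 rpm, dir flips to −; running = −2601.0000
Stage 2 [56T→47T]: ω = 2601.0000×56/47 = 3099.0638 rpm, dir flips to +; running = +3099.0638
Stage 3 [47T→73T]: ω = 3099.0638×47/73 = 1995.2877 rpm, dir flips to −; running = −1995.2877
Stage 4 [27T→61T]: ω = 1995.2877×27/61 = 883.1601 rpm, dir flips to +; running = +883.1601
Stage 5 [46T→37T]: ω = 883.1601×46/37 = 1097.9828 rpm, dir flips to −; running = −1097.9828

-1097.9828 rpm (opposite to input, |ω| = 1097.9828 rpm)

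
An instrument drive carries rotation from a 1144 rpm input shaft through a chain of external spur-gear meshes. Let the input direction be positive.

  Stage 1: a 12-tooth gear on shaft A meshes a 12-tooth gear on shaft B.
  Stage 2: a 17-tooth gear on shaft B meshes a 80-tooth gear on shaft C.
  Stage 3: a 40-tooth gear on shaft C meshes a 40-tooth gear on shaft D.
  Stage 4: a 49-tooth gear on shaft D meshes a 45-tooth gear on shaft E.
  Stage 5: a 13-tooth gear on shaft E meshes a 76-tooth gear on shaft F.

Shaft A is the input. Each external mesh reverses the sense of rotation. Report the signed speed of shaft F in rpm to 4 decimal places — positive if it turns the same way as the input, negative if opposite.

-45.2792 rpm (opposite to input, |ω| = 45.2792 rpm)

Stage 1 [12T→12T]: ω = 1144.0000×12/12 = 1144.0000 rpm, dir flips to −; running = −1144.0000
Stage 2 [17T→80T]: ω = 1144.0000×17/80 = 243.1000 rpm, dir flips to +; running = +243.1000
Stage 3 [40T→40T]: ω = 243.1000×40/40 = 243.1000 rpm, dir flips to −; running = −243.1000
Stage 4 [49T→45T]: ω = 243.1000×49/45 = 264.7089 rpm, dir flips to +; running = +264.7089
Stage 5 [13T→76T]: ω = 264.7089×13/76 = 45.2792 rpm, dir flips to −; running = −45.2792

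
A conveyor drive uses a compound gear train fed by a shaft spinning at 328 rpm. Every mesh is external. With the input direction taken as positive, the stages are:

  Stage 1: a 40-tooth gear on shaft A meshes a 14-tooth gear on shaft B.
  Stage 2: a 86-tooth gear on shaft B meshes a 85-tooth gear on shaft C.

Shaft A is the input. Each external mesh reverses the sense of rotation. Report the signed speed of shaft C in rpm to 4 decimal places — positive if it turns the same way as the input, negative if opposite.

Stage 1 [40T→14T]: ω = 328.0000×40/14 = 937.1429 rpm, dir flips to −; running = −937.1429
Stage 2 [86T→85T]: ω = 937.1429×86/85 = 948.1681 rpm, dir flips to +; running = +948.1681

+948.1681 rpm (same as input, |ω| = 948.1681 rpm)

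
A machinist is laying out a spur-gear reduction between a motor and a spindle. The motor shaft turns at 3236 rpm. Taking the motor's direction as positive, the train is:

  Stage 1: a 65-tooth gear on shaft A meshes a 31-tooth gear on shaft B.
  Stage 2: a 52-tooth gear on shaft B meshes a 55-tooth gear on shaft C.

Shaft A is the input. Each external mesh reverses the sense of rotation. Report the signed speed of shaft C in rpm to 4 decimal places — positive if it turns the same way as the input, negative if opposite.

+6415.0616 rpm (same as input, |ω| = 6415.0616 rpm)

Stage 1 [65T→31T]: ω = 3236.0000×65/31 = 6785.1613 rpm, dir flips to −; running = −6785.1613
Stage 2 [52T→55T]: ω = 6785.1613×52/55 = 6415.0616 rpm, dir flips to +; running = +6415.0616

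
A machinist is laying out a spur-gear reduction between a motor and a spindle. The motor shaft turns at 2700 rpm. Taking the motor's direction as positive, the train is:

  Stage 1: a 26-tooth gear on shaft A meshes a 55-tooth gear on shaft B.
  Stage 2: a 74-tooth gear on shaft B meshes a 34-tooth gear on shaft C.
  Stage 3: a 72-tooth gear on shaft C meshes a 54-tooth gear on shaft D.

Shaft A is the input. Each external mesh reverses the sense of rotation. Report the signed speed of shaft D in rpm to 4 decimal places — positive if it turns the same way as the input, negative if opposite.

Stage 1 [26T→55T]: ω = 2700.0000×26/55 = 1276.3636 rpm, dir flips to −; running = −1276.3636
Stage 2 [74T→34T]: ω = 1276.3636×74/34 = 2777.9679 rpm, dir flips to +; running = +2777.9679
Stage 3 [72T→54T]: ω = 2777.9679×72/54 = 3703.9572 rpm, dir flips to −; running = −3703.9572

-3703.9572 rpm (opposite to input, |ω| = 3703.9572 rpm)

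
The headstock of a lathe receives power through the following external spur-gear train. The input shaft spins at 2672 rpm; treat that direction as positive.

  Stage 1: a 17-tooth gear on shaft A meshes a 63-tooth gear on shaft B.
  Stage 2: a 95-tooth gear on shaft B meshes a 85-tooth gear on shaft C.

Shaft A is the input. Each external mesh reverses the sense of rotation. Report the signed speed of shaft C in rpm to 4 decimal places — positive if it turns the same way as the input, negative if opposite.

+805.8413 rpm (same as input, |ω| = 805.8413 rpm)

Stage 1 [17T→63T]: ω = 2672.0000×17/63 = 721.0159 rpm, dir flips to −; running = −721.0159
Stage 2 [95T→85T]: ω = 721.0159×95/85 = 805.8413 rpm, dir flips to +; running = +805.8413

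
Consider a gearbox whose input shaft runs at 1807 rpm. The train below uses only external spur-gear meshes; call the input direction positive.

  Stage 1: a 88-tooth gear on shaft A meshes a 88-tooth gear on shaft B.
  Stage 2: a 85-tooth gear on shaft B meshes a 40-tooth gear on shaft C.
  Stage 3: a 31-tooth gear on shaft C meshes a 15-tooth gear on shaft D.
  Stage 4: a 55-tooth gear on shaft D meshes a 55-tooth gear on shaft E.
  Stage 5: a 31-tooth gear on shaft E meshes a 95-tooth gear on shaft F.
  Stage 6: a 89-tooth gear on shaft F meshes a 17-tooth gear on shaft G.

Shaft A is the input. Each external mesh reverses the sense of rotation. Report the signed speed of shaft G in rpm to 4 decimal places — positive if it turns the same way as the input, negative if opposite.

Stage 1 [88T→88T]: ω = 1807.0000×88/88 = 1807.0000 rpm, dir flips to −; running = −1807.0000
Stage 2 [85T→40T]: ω = 1807.0000×85/40 = 3839.8750 rpm, dir flips to +; running = +3839.8750
Stage 3 [31T→15T]: ω = 3839.8750×31/15 = 7935.7417 rpm, dir flips to −; running = −7935.7417
Stage 4 [55T→55T]: ω = 7935.7417×55/55 = 7935.7417 rpm, dir flips to +; running = +7935.7417
Stage 5 [31T→95T]: ω = 7935.7417×31/95 = 2589.5578 rpm, dir flips to −; running = −2589.5578
Stage 6 [89T→17T]: ω = 2589.5578×89/17 = 13557.0968 rpm, dir flips to +; running = +13557.0968

+13557.0968 rpm (same as input, |ω| = 13557.0968 rpm)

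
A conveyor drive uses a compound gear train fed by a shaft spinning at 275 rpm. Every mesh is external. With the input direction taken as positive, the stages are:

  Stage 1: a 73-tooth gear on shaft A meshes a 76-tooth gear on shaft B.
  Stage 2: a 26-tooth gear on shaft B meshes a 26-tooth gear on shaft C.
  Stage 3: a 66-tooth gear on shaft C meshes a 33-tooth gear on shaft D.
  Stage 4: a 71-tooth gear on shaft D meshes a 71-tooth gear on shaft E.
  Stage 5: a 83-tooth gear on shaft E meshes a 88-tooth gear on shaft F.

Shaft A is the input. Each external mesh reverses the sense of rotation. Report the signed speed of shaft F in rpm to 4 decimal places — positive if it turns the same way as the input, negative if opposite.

-498.2730 rpm (opposite to input, |ω| = 498.2730 rpm)

Stage 1 [73T→76T]: ω = 275.0000×73/76 = 264.1447 rpm, dir flips to −; running = −264.1447
Stage 2 [26T→26T]: ω = 264.1447×26/26 = 264.1447 rpm, dir flips to +; running = +264.1447
Stage 3 [66T→33T]: ω = 264.1447×66/33 = 528.2895 rpm, dir flips to −; running = −528.2895
Stage 4 [71T→71T]: ω = 528.2895×71/71 = 528.2895 rpm, dir flips to +; running = +528.2895
Stage 5 [83T→88T]: ω = 528.2895×83/88 = 498.2730 rpm, dir flips to −; running = −498.2730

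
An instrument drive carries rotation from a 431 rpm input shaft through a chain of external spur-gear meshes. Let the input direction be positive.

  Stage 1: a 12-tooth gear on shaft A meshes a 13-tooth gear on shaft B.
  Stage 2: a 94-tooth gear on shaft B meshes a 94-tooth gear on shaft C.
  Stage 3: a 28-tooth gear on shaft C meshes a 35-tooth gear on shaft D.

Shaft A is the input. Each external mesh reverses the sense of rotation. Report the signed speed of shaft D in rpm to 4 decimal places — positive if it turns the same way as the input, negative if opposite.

-318.2769 rpm (opposite to input, |ω| = 318.2769 rpm)

Stage 1 [12T→13T]: ω = 431.0000×12/13 = 397.8462 rpm, dir flips to −; running = −397.8462
Stage 2 [94T→94T]: ω = 397.8462×94/94 = 397.8462 rpm, dir flips to +; running = +397.8462
Stage 3 [28T→35T]: ω = 397.8462×28/35 = 318.2769 rpm, dir flips to −; running = −318.2769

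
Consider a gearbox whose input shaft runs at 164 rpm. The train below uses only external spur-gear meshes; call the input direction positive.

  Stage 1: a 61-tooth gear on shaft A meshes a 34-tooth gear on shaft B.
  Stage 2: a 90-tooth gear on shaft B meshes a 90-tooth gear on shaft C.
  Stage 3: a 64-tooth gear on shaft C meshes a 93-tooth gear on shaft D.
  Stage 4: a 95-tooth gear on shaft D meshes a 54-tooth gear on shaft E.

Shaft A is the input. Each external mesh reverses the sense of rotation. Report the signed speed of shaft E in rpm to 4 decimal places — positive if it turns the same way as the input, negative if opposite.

Stage 1 [61T→34T]: ω = 164.0000×61/34 = 294.2353 rpm, dir flips to −; running = −294.2353
Stage 2 [90T→90T]: ω = 294.2353×90/90 = 294.2353 rpm, dir flips to +; running = +294.2353
Stage 3 [64T→93T]: ω = 294.2353×64/93 = 202.4845 rpm, dir flips to −; running = −202.4845
Stage 4 [95T→54T]: ω = 202.4845×95/54 = 356.2227 rpm, dir flips to +; running = +356.2227

+356.2227 rpm (same as input, |ω| = 356.2227 rpm)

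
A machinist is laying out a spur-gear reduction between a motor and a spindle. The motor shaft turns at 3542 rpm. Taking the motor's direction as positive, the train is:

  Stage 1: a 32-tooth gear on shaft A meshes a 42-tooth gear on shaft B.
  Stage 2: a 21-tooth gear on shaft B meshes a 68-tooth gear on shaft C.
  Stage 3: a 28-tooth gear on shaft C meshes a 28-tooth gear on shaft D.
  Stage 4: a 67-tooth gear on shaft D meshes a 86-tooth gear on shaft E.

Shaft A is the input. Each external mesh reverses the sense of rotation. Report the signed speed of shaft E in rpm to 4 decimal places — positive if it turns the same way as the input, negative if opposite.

+649.2859 rpm (same as input, |ω| = 649.2859 rpm)

Stage 1 [32T→42T]: ω = 3542.0000×32/42 = 2698.6667 rpm, dir flips to −; running = −2698.6667
Stage 2 [21T→68T]: ω = 2698.6667×21/68 = 833.4118 rpm, dir flips to +; running = +833.4118
Stage 3 [28T→28T]: ω = 833.4118×28/28 = 833.4118 rpm, dir flips to −; running = −833.4118
Stage 4 [67T→86T]: ω = 833.4118×67/86 = 649.2859 rpm, dir flips to +; running = +649.2859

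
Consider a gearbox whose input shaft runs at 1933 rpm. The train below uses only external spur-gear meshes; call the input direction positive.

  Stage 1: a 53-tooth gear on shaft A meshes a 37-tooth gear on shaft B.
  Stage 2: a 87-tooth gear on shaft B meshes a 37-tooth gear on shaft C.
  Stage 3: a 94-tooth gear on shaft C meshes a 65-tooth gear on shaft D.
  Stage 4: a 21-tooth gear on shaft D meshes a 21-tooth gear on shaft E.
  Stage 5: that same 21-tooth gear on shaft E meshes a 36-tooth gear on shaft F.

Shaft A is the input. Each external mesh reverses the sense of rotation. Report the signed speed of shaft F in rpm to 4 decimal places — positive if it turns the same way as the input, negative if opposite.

-5492.3072 rpm (opposite to input, |ω| = 5492.3072 rpm)

Stage 1 [53T→37T]: ω = 1933.0000×53/37 = 2768.8919 rpm, dir flips to −; running = −2768.8919
Stage 2 [87T→37T]: ω = 2768.8919×87/37 = 6510.6377 rpm, dir flips to +; running = +6510.6377
Stage 3 [94T→65T]: ω = 6510.6377×94/65 = 9415.3837 rpm, dir flips to −; running = −9415.3837
Stage 4 [21T→21T]: ω = 9415.3837×21/21 = 9415.3837 rpm, dir flips to +; running = +9415.3837
Stage 5 [21T→36T]: ω = 9415.3837×21/36 = 5492.3072 rpm, dir flips to −; running = −5492.3072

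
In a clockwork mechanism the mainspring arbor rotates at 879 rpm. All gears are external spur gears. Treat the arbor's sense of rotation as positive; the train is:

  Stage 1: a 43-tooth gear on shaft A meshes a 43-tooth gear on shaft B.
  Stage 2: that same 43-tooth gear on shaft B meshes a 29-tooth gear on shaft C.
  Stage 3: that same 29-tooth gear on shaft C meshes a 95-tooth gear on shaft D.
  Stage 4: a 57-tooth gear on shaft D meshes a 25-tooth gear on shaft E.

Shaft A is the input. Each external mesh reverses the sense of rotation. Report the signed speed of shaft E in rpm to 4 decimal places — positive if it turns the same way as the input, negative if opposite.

+907.1280 rpm (same as input, |ω| = 907.1280 rpm)

Stage 1 [43T→43T]: ω = 879.0000×43/43 = 879.0000 rpm, dir flips to −; running = −879.0000
Stage 2 [43T→29T]: ω = 879.0000×43/29 = 1303.3448 rpm, dir flips to +; running = +1303.3448
Stage 3 [29T→95T]: ω = 1303.3448×29/95 = 397.8632 rpm, dir flips to −; running = −397.8632
Stage 4 [57T→25T]: ω = 397.8632×57/25 = 907.1280 rpm, dir flips to +; running = +907.1280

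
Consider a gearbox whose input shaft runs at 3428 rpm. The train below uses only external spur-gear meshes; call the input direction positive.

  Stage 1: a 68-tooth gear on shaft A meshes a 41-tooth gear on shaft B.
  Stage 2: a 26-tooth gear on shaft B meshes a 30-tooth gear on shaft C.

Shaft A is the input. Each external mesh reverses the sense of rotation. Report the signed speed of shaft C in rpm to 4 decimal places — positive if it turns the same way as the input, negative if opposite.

+4927.4016 rpm (same as input, |ω| = 4927.4016 rpm)

Stage 1 [68T→41T]: ω = 3428.0000×68/41 = 5685.4634 rpm, dir flips to −; running = −5685.4634
Stage 2 [26T→30T]: ω = 5685.4634×26/30 = 4927.4016 rpm, dir flips to +; running = +4927.4016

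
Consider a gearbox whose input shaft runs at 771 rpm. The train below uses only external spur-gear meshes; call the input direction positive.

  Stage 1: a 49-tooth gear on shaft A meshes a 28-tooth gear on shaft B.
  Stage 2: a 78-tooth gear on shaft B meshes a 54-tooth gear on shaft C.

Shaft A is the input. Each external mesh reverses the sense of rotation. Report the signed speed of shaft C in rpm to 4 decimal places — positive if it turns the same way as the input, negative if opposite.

+1948.9167 rpm (same as input, |ω| = 1948.9167 rpm)

Stage 1 [49T→28T]: ω = 771.0000×49/28 = 1349.2500 rpm, dir flips to −; running = −1349.2500
Stage 2 [78T→54T]: ω = 1349.2500×78/54 = 1948.9167 rpm, dir flips to +; running = +1948.9167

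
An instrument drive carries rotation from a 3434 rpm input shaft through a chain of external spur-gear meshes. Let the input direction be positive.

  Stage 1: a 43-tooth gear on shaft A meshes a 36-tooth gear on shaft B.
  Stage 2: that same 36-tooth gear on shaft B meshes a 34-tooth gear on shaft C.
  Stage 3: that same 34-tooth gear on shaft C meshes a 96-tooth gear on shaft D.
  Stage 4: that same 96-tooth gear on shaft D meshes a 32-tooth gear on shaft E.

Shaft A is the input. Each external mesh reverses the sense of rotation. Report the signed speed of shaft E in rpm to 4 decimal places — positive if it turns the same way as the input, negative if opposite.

Stage 1 [43T→36T]: ω = 3434.0000×43/36 = 4101.7222 rpm, dir flips to −; running = −4101.7222
Stage 2 [36T→34T]: ω = 4101.7222×36/34 = 4343.0000 rpm, dir flips to +; running = +4343.0000
Stage 3 [34T→96T]: ω = 4343.0000×34/96 = 1538.1458 rpm, dir flips to −; running = −1538.1458
Stage 4 [96T→32T]: ω = 1538.1458×96/32 = 4614.4375 rpm, dir flips to +; running = +4614.4375

+4614.4375 rpm (same as input, |ω| = 4614.4375 rpm)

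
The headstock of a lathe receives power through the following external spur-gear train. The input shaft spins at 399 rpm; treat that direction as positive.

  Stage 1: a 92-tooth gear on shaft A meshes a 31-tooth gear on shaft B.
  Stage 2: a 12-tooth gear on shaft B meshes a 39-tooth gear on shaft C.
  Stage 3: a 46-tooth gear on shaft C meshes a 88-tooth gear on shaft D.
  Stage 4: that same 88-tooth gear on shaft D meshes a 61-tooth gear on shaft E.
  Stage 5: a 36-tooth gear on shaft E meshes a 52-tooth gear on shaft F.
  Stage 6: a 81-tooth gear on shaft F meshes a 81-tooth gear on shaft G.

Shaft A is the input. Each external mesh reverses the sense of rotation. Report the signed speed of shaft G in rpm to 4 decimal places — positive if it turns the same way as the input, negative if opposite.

Stage 1 [92T→31T]: ω = 399.0000×92/31 = 1184.1290 rpm, dir flips to −; running = −1184.1290
Stage 2 [12T→39T]: ω = 1184.1290×12/39 = 364.3474 rpm, dir flips to +; running = +364.3474
Stage 3 [46T→88T]: ω = 364.3474×46/88 = 190.4543 rpm, dir flips to −; running = −190.4543
Stage 4 [88T→61T]: ω = 190.4543×88/61 = 274.7538 rpm, dir flips to +; running = +274.7538
Stage 5 [36T→52T]: ω = 274.7538×36/52 = 190.2142 rpm, dir flips to −; running = −190.2142
Stage 6 [81T→81T]: ω = 190.2142×81/81 = 190.2142 rpm, dir flips to +; running = +190.2142

+190.2142 rpm (same as input, |ω| = 190.2142 rpm)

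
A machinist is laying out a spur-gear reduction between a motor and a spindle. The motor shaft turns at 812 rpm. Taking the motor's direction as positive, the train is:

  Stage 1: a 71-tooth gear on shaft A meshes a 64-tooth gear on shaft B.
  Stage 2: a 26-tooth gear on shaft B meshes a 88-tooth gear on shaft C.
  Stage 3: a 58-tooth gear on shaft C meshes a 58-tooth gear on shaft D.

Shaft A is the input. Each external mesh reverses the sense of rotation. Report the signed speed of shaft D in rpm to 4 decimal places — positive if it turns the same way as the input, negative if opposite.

-266.1491 rpm (opposite to input, |ω| = 266.1491 rpm)

Stage 1 [71T→64T]: ω = 812.0000×71/64 = 900.8125 rpm, dir flips to −; running = −900.8125
Stage 2 [26T→88T]: ω = 900.8125×26/88 = 266.1491 rpm, dir flips to +; running = +266.1491
Stage 3 [58T→58T]: ω = 266.1491×58/58 = 266.1491 rpm, dir flips to −; running = −266.1491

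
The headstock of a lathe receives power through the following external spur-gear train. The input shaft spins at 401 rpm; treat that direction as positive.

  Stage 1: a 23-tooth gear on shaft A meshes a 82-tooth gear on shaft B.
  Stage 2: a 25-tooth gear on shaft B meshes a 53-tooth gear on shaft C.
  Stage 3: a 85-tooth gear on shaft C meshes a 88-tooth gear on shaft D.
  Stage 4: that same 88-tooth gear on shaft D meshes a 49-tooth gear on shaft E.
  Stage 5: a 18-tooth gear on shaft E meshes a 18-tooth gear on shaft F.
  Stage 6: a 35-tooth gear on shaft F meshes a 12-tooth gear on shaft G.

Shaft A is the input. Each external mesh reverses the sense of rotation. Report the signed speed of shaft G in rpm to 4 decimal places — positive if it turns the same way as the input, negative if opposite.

+268.4307 rpm (same as input, |ω| = 268.4307 rpm)

Stage 1 [23T→82T]: ω = 401.0000×23/82 = 112.4756 rpm, dir flips to −; running = −112.4756
Stage 2 [25T→53T]: ω = 112.4756×25/53 = 53.0545 rpm, dir flips to +; running = +53.0545
Stage 3 [85T→88T]: ω = 53.0545×85/88 = 51.2459 rpm, dir flips to −; running = −51.2459
Stage 4 [88T→49T]: ω = 51.2459×88/49 = 92.0334 rpm, dir flips to +; running = +92.0334
Stage 5 [18T→18T]: ω = 92.0334×18/18 = 92.0334 rpm, dir flips to −; running = −92.0334
Stage 6 [35T→12T]: ω = 92.0334×35/12 = 268.4307 rpm, dir flips to +; running = +268.4307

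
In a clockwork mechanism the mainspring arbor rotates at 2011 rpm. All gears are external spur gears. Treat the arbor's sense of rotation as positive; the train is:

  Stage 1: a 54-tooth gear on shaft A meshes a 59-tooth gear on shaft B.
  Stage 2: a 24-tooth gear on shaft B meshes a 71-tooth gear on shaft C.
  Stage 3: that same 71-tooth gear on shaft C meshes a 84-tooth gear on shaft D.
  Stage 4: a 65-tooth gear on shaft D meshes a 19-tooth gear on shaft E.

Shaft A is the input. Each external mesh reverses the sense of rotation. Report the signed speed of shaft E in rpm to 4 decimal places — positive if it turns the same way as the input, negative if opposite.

+1799.0595 rpm (same as input, |ω| = 1799.0595 rpm)

Stage 1 [54T→59T]: ω = 2011.0000×54/59 = 1840.5763 rpm, dir flips to −; running = −1840.5763
Stage 2 [24T→71T]: ω = 1840.5763×24/71 = 622.1666 rpm, dir flips to +; running = +622.1666
Stage 3 [71T→84T]: ω = 622.1666×71/84 = 525.8789 rpm, dir flips to −; running = −525.8789
Stage 4 [65T→19T]: ω = 525.8789×65/19 = 1799.0595 rpm, dir flips to +; running = +1799.0595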